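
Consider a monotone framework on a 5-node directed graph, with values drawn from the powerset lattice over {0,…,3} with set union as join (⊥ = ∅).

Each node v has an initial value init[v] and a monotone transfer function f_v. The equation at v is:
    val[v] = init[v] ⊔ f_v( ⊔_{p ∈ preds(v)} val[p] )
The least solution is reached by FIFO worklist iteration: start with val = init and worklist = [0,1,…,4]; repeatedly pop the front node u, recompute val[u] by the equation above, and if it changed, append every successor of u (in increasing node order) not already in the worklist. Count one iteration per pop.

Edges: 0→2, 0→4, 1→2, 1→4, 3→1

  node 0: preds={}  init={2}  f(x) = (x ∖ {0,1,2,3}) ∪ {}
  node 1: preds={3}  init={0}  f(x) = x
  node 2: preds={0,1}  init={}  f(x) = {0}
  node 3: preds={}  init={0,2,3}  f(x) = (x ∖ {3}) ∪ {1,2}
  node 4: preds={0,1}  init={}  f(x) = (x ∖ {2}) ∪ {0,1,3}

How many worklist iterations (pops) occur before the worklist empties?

Worklist (8 pops):
  #1 pop 0: in={} → {2} (no change)
  #2 pop 1: in={0,2,3} → {0,2,3} (was {0}); enqueue []
  #3 pop 2: in={0,2,3} → {0} (was {}); enqueue []
  #4 pop 3: in={} → {0,1,2,3} (was {0,2,3}); enqueue [1]
  #5 pop 4: in={0,2,3} → {0,1,3} (was {}); enqueue []
  #6 pop 1: in={0,1,2,3} → {0,1,2,3} (was {0,2,3}); enqueue [2,4]
  #7 pop 2: in={0,1,2,3} → {0} (no change)
  #8 pop 4: in={0,1,2,3} → {0,1,3} (no change)

Fixpoint:
  val[0] = {2}
  val[1] = {0,1,2,3}
  val[2] = {0}
  val[3] = {0,1,2,3}
  val[4] = {0,1,3}

8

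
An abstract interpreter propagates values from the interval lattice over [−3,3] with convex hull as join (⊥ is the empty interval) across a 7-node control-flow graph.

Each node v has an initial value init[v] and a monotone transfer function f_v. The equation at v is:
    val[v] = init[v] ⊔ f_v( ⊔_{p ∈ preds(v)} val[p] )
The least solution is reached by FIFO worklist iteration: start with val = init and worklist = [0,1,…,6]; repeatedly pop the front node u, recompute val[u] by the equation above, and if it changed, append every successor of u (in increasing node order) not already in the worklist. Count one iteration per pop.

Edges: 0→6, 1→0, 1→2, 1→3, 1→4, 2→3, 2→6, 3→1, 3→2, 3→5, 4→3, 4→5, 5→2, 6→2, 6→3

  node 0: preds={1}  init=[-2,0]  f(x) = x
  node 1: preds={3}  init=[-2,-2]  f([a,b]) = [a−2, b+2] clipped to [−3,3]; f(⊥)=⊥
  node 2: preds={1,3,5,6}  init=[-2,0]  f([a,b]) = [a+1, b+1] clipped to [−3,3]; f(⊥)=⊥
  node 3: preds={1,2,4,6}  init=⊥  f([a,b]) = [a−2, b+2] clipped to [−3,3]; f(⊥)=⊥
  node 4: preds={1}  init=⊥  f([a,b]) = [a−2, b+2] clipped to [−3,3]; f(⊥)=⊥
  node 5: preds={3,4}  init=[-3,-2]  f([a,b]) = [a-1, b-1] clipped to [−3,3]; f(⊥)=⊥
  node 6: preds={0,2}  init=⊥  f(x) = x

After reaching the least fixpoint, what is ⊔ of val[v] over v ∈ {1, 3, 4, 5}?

Worklist (18 pops):
  #1 pop 0: in=[-2,-2] → [-2,0] (no change)
  #2 pop 1: in=⊥ → [-2,-2] (no change)
  #3 pop 2: in=[-3,-2] → [-2,0] (no change)
  #4 pop 3: in=[-2,0] → [-3,2] (was ⊥); enqueue [1,2]
  #5 pop 4: in=[-2,-2] → [-3,0] (was ⊥); enqueue [3]
  #6 pop 5: in=[-3,2] → [-3,1] (was [-3,-2]); enqueue []
  #7 pop 6: in=[-2,0] → [-2,0] (was ⊥); enqueue []
  #8 pop 1: in=[-3,2] → [-3,3] (was [-2,-2]); enqueue [0,4]
  #9 pop 2: in=[-3,3] → [-2,3] (was [-2,0]); enqueue [6]
  #10 pop 3: in=[-3,3] → [-3,3] (was [-3,2]); enqueue [1,2,5]
  #11 pop 0: in=[-3,3] → [-3,3] (was [-2,0]); enqueue []
  #12 pop 4: in=[-3,3] → [-3,3] (was [-3,0]); enqueue [3]
  #13 pop 6: in=[-3,3] → [-3,3] (was [-2,0]); enqueue []
  #14 pop 1: in=[-3,3] → [-3,3] (no change)
  #15 pop 2: in=[-3,3] → [-2,3] (no change)
  #16 pop 5: in=[-3,3] → [-3,2] (was [-3,1]); enqueue [2]
  #17 pop 3: in=[-3,3] → [-3,3] (no change)
  #18 pop 2: in=[-3,3] → [-2,3] (no change)

Fixpoint:
  val[0] = [-3,3]
  val[1] = [-3,3]
  val[2] = [-2,3]
  val[3] = [-3,3]
  val[4] = [-3,3]
  val[5] = [-3,2]
  val[6] = [-3,3]

[-3,3]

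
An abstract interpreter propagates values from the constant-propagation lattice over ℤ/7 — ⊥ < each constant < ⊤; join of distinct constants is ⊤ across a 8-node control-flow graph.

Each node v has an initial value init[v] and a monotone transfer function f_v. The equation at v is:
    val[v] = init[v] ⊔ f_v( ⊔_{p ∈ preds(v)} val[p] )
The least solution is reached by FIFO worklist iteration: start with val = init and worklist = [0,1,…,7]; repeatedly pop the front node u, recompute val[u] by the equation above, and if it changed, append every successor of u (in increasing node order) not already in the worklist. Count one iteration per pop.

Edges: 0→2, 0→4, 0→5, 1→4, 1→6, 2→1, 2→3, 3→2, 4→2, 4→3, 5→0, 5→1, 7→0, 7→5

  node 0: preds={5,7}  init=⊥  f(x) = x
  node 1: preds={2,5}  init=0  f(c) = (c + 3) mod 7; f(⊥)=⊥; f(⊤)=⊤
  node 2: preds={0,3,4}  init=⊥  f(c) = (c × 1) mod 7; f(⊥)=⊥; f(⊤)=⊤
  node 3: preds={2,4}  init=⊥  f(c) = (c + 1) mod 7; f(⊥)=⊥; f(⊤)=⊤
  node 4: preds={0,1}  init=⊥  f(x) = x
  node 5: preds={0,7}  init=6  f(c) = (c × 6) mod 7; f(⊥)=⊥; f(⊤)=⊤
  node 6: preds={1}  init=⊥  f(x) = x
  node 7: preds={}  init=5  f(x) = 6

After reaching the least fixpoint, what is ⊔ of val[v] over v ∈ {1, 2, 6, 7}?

Trace (13 dequeues):
  [1] u=0 | in ⊤ | out ⊤ | prev ⊥ | push {}
  [2] u=1 | in 6 | out ⊤ | prev 0 | push {}
  [3] u=2 | in ⊤ | out ⊤ | prev ⊥ | push {1}
  [4] u=3 | in ⊤ | out ⊤ | prev ⊥ | push {2}
  [5] u=4 | in ⊤ | out ⊤ | prev ⊥ | push {3}
  [6] u=5 | in ⊤ | out ⊤ | prev 6 | push {0}
  [7] u=6 | in ⊤ | out ⊤ | prev ⊥ | push {}
  [8] u=7 | in ⊥ | out ⊤ | prev 5 | push {5}
  [9] u=1 | in ⊤ | out ⊤ | ==
  [10] u=2 | in ⊤ | out ⊤ | ==
  [11] u=3 | in ⊤ | out ⊤ | ==
  [12] u=0 | in ⊤ | out ⊤ | ==
  [13] u=5 | in ⊤ | out ⊤ | ==

Converged values:
  [0] ⊤
  [1] ⊤
  [2] ⊤
  [3] ⊤
  [4] ⊤
  [5] ⊤
  [6] ⊤
  [7] ⊤

⊤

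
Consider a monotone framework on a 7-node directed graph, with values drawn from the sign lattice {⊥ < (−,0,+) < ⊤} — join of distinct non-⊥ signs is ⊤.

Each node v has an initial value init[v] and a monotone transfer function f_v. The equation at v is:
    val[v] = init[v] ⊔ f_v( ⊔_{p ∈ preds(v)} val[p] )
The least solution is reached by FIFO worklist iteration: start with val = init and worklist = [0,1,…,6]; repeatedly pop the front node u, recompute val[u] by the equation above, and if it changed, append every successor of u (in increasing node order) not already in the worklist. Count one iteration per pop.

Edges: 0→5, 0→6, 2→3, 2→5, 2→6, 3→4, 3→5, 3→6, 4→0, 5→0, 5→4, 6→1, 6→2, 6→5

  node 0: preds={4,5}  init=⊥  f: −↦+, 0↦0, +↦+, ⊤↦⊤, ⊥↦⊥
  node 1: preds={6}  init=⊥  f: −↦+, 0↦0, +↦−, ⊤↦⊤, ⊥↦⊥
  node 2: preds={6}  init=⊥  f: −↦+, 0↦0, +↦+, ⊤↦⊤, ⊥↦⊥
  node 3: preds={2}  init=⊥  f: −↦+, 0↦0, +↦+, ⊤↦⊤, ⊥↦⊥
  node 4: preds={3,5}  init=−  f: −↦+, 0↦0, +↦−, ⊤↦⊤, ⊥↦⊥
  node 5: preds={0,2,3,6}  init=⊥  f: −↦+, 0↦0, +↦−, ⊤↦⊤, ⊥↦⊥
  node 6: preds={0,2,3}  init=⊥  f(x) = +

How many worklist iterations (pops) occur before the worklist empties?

Iteration log — 18 steps:
  step 1. node 0  ⊔preds=−  new=+  old=⊥  +wl: 
  step 2. node 1  ⊔preds=⊥  new=⊥  stable
  step 3. node 2  ⊔preds=⊥  new=⊥  stable
  step 4. node 3  ⊔preds=⊥  new=⊥  stable
  step 5. node 4  ⊔preds=⊥  new=−  stable
  step 6. node 5  ⊔preds=+  new=−  old=⊥  +wl: 0,4
  step 7. node 6  ⊔preds=+  new=+  old=⊥  +wl: 1,2,5
  step 8. node 0  ⊔preds=−  new=+  stable
  step 9. node 4  ⊔preds=−  new=⊤  old=−  +wl: 0
  step 10. node 1  ⊔preds=+  new=−  old=⊥  +wl: 
  step 11. node 2  ⊔preds=+  new=+  old=⊥  +wl: 3,6
  step 12. node 5  ⊔preds=+  new=−  stable
  step 13. node 0  ⊔preds=⊤  new=⊤  old=+  +wl: 5
  step 14. node 3  ⊔preds=+  new=+  old=⊥  +wl: 4
  step 15. node 6  ⊔preds=⊤  new=+  stable
  step 16. node 5  ⊔preds=⊤  new=⊤  old=−  +wl: 0
  step 17. node 4  ⊔preds=⊤  new=⊤  stable
  step 18. node 0  ⊔preds=⊤  new=⊤  stable

Least fixpoint reached:
  node 0: ⊤
  node 1: −
  node 2: +
  node 3: +
  node 4: ⊤
  node 5: ⊤
  node 6: +

18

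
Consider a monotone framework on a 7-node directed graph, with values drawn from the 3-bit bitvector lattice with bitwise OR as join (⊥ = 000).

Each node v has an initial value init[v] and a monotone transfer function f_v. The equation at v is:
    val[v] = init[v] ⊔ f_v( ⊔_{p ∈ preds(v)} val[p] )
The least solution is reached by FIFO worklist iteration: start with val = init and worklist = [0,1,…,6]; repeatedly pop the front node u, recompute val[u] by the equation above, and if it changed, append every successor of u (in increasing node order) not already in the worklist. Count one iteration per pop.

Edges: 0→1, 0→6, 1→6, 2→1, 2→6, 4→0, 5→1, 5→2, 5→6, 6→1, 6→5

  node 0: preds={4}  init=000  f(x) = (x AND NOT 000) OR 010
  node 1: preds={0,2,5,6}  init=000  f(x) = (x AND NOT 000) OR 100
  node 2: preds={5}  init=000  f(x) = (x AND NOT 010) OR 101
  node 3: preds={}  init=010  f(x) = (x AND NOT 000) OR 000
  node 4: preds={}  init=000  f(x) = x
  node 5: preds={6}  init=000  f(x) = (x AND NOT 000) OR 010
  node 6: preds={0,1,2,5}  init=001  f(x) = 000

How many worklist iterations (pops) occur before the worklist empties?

Trace (9 dequeues):
  [1] u=0 | in 000 | out 010 | prev 000 | push {}
  [2] u=1 | in 011 | out 111 | prev 000 | push {}
  [3] u=2 | in 000 | out 101 | prev 000 | push {1}
  [4] u=3 | in 000 | out 010 | ==
  [5] u=4 | in 000 | out 000 | ==
  [6] u=5 | in 001 | out 011 | prev 000 | push {2}
  [7] u=6 | in 111 | out 001 | ==
  [8] u=1 | in 111 | out 111 | ==
  [9] u=2 | in 011 | out 101 | ==

Converged values:
  [0] 010
  [1] 111
  [2] 101
  [3] 010
  [4] 000
  [5] 011
  [6] 001

9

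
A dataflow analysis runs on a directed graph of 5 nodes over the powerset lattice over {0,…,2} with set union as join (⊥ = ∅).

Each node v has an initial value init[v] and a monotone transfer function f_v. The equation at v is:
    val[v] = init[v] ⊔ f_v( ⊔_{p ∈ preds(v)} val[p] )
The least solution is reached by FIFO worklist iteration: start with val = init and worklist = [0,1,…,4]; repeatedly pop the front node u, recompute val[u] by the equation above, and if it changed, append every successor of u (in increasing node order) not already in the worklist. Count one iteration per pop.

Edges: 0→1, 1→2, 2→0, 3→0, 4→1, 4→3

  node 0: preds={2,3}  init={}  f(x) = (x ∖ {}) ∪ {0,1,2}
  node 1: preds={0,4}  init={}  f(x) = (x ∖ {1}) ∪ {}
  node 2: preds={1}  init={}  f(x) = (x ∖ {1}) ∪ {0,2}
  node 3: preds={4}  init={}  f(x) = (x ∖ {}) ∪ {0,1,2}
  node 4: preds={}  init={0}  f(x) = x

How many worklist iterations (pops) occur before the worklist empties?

Worklist (6 pops):
  #1 pop 0: in={} → {0,1,2} (was {}); enqueue []
  #2 pop 1: in={0,1,2} → {0,2} (was {}); enqueue []
  #3 pop 2: in={0,2} → {0,2} (was {}); enqueue [0]
  #4 pop 3: in={0} → {0,1,2} (was {}); enqueue []
  #5 pop 4: in={} → {0} (no change)
  #6 pop 0: in={0,1,2} → {0,1,2} (no change)

Fixpoint:
  val[0] = {0,1,2}
  val[1] = {0,2}
  val[2] = {0,2}
  val[3] = {0,1,2}
  val[4] = {0}

6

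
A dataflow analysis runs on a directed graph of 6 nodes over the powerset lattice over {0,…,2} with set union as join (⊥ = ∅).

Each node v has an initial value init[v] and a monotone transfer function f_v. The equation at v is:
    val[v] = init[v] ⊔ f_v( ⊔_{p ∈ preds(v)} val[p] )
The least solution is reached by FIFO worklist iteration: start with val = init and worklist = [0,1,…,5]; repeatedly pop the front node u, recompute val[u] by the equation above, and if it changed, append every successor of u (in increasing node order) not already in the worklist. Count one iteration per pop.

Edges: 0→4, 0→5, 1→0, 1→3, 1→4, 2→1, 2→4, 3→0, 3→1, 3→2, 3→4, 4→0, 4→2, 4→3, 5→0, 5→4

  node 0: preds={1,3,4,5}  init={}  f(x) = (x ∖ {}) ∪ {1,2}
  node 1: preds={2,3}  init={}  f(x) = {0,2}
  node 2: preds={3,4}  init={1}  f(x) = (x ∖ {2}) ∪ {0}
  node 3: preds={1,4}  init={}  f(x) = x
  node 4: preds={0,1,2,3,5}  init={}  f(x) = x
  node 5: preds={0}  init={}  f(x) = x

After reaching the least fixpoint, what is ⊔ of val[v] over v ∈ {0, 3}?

Worklist (16 pops):
  #1 pop 0: in={} → {1,2} (was {}); enqueue []
  #2 pop 1: in={1} → {0,2} (was {}); enqueue [0]
  #3 pop 2: in={} → {0,1} (was {1}); enqueue [1]
  #4 pop 3: in={0,2} → {0,2} (was {}); enqueue [2]
  #5 pop 4: in={0,1,2} → {0,1,2} (was {}); enqueue [3]
  #6 pop 5: in={1,2} → {1,2} (was {}); enqueue [4]
  #7 pop 0: in={0,1,2} → {0,1,2} (was {1,2}); enqueue [5]
  #8 pop 1: in={0,1,2} → {0,2} (no change)
  #9 pop 2: in={0,1,2} → {0,1} (no change)
  #10 pop 3: in={0,1,2} → {0,1,2} (was {0,2}); enqueue [0,1,2]
  #11 pop 4: in={0,1,2} → {0,1,2} (no change)
  #12 pop 5: in={0,1,2} → {0,1,2} (was {1,2}); enqueue [4]
  #13 pop 0: in={0,1,2} → {0,1,2} (no change)
  #14 pop 1: in={0,1,2} → {0,2} (no change)
  #15 pop 2: in={0,1,2} → {0,1} (no change)
  #16 pop 4: in={0,1,2} → {0,1,2} (no change)

Fixpoint:
  val[0] = {0,1,2}
  val[1] = {0,2}
  val[2] = {0,1}
  val[3] = {0,1,2}
  val[4] = {0,1,2}
  val[5] = {0,1,2}

{0,1,2}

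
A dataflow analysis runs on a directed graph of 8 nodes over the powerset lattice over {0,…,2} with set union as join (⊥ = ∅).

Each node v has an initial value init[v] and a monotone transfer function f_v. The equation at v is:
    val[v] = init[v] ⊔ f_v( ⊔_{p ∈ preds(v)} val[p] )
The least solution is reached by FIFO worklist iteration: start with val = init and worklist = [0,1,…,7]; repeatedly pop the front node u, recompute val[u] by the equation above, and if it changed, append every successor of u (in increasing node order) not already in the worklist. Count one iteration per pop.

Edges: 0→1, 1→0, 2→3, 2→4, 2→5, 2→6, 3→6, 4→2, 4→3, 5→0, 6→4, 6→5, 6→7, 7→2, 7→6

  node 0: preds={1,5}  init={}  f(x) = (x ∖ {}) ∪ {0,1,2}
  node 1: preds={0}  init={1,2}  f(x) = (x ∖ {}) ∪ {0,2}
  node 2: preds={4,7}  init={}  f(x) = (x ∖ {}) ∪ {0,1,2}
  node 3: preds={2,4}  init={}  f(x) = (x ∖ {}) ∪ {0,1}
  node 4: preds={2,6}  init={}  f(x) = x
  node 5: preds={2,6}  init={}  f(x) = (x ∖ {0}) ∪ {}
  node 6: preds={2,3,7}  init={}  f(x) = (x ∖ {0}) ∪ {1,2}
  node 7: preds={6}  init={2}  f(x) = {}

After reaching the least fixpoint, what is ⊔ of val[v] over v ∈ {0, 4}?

Iteration log — 13 steps:
  step 1. node 0  ⊔preds={1,2}  new={0,1,2}  old={}  +wl: 
  step 2. node 1  ⊔preds={0,1,2}  new={0,1,2}  old={1,2}  +wl: 0
  step 3. node 2  ⊔preds={2}  new={0,1,2}  old={}  +wl: 
  step 4. node 3  ⊔preds={0,1,2}  new={0,1,2}  old={}  +wl: 
  step 5. node 4  ⊔preds={0,1,2}  new={0,1,2}  old={}  +wl: 2,3
  step 6. node 5  ⊔preds={0,1,2}  new={1,2}  old={}  +wl: 
  step 7. node 6  ⊔preds={0,1,2}  new={1,2}  old={}  +wl: 4,5
  step 8. node 7  ⊔preds={1,2}  new={2}  stable
  step 9. node 0  ⊔preds={0,1,2}  new={0,1,2}  stable
  step 10. node 2  ⊔preds={0,1,2}  new={0,1,2}  stable
  step 11. node 3  ⊔preds={0,1,2}  new={0,1,2}  stable
  step 12. node 4  ⊔preds={0,1,2}  new={0,1,2}  stable
  step 13. node 5  ⊔preds={0,1,2}  new={1,2}  stable

Least fixpoint reached:
  node 0: {0,1,2}
  node 1: {0,1,2}
  node 2: {0,1,2}
  node 3: {0,1,2}
  node 4: {0,1,2}
  node 5: {1,2}
  node 6: {1,2}
  node 7: {2}

{0,1,2}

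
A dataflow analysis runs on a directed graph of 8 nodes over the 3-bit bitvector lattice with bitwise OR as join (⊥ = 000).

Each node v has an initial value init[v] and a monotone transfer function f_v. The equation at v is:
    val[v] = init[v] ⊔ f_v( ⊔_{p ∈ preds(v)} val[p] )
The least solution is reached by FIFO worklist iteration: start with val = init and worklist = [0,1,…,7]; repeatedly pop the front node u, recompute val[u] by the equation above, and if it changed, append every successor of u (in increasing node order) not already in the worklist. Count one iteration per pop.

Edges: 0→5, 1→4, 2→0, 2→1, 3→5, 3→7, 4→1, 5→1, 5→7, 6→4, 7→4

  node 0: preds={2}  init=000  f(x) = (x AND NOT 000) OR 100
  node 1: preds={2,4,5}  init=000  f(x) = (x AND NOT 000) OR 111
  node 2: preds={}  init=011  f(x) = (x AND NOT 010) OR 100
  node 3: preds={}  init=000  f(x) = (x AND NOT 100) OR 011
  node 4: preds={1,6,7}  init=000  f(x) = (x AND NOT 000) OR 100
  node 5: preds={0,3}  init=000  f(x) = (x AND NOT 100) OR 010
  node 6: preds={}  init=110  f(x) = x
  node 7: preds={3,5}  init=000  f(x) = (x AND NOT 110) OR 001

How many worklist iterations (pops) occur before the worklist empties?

Worklist (11 pops):
  #1 pop 0: in=011 → 111 (was 000); enqueue []
  #2 pop 1: in=011 → 111 (was 000); enqueue []
  #3 pop 2: in=000 → 111 (was 011); enqueue [0,1]
  #4 pop 3: in=000 → 011 (was 000); enqueue []
  #5 pop 4: in=111 → 111 (was 000); enqueue []
  #6 pop 5: in=111 → 011 (was 000); enqueue []
  #7 pop 6: in=000 → 110 (no change)
  #8 pop 7: in=011 → 001 (was 000); enqueue [4]
  #9 pop 0: in=111 → 111 (no change)
  #10 pop 1: in=111 → 111 (no change)
  #11 pop 4: in=111 → 111 (no change)

Fixpoint:
  val[0] = 111
  val[1] = 111
  val[2] = 111
  val[3] = 011
  val[4] = 111
  val[5] = 011
  val[6] = 110
  val[7] = 001

11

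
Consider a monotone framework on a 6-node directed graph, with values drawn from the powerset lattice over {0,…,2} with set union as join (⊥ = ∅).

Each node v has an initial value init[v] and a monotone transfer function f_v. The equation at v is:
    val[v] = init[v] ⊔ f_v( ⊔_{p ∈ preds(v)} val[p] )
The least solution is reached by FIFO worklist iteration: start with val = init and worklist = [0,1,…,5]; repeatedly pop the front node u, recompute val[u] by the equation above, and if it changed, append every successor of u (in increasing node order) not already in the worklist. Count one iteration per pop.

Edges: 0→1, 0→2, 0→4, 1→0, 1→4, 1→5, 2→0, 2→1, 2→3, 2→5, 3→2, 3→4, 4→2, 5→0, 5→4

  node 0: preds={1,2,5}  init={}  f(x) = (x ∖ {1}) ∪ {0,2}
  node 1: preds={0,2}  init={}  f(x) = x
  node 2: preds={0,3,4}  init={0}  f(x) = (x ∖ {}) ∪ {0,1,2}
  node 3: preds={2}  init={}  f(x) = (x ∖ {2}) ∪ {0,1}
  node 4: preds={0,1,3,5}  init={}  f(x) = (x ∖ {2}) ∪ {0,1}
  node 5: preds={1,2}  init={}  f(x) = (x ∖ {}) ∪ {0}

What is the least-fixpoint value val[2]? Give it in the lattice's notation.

{0,1,2}

Iteration log — 12 steps:
  step 1. node 0  ⊔preds={0}  new={0,2}  old={}  +wl: 
  step 2. node 1  ⊔preds={0,2}  new={0,2}  old={}  +wl: 0
  step 3. node 2  ⊔preds={0,2}  new={0,1,2}  old={0}  +wl: 1
  step 4. node 3  ⊔preds={0,1,2}  new={0,1}  old={}  +wl: 2
  step 5. node 4  ⊔preds={0,1,2}  new={0,1}  old={}  +wl: 
  step 6. node 5  ⊔preds={0,1,2}  new={0,1,2}  old={}  +wl: 4
  step 7. node 0  ⊔preds={0,1,2}  new={0,2}  stable
  step 8. node 1  ⊔preds={0,1,2}  new={0,1,2}  old={0,2}  +wl: 0,5
  step 9. node 2  ⊔preds={0,1,2}  new={0,1,2}  stable
  step 10. node 4  ⊔preds={0,1,2}  new={0,1}  stable
  step 11. node 0  ⊔preds={0,1,2}  new={0,2}  stable
  step 12. node 5  ⊔preds={0,1,2}  new={0,1,2}  stable

Least fixpoint reached:
  node 0: {0,2}
  node 1: {0,1,2}
  node 2: {0,1,2}
  node 3: {0,1}
  node 4: {0,1}
  node 5: {0,1,2}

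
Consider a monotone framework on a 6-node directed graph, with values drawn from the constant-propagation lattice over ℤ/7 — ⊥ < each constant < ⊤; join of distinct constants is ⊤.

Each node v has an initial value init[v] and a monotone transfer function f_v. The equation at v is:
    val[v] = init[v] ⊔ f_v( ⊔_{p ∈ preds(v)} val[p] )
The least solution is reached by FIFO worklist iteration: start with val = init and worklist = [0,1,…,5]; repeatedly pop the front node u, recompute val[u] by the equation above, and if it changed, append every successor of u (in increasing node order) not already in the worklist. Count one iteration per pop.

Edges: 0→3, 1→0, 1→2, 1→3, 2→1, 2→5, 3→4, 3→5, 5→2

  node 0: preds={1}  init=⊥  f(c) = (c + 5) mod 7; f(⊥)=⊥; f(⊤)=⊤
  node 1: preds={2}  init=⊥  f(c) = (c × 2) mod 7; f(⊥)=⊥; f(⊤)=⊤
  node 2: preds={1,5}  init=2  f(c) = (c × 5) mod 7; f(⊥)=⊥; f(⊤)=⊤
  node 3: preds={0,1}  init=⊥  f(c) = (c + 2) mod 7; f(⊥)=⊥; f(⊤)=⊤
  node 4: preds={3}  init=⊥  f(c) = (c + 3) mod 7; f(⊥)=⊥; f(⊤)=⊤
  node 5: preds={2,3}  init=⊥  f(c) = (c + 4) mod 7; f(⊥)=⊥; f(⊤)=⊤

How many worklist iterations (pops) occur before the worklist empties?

14

Trace (14 dequeues):
  [1] u=0 | in ⊥ | out ⊥ | ==
  [2] u=1 | in 2 | out 4 | prev ⊥ | push {0}
  [3] u=2 | in 4 | out ⊤ | prev 2 | push {1}
  [4] u=3 | in 4 | out 6 | prev ⊥ | push {}
  [5] u=4 | in 6 | out 2 | prev ⊥ | push {}
  [6] u=5 | in ⊤ | out ⊤ | prev ⊥ | push {2}
  [7] u=0 | in 4 | out 2 | prev ⊥ | push {3}
  [8] u=1 | in ⊤ | out ⊤ | prev 4 | push {0}
  [9] u=2 | in ⊤ | out ⊤ | ==
  [10] u=3 | in ⊤ | out ⊤ | prev 6 | push {4,5}
  [11] u=0 | in ⊤ | out ⊤ | prev 2 | push {3}
  [12] u=4 | in ⊤ | out ⊤ | prev 2 | push {}
  [13] u=5 | in ⊤ | out ⊤ | ==
  [14] u=3 | in ⊤ | out ⊤ | ==

Converged values:
  [0] ⊤
  [1] ⊤
  [2] ⊤
  [3] ⊤
  [4] ⊤
  [5] ⊤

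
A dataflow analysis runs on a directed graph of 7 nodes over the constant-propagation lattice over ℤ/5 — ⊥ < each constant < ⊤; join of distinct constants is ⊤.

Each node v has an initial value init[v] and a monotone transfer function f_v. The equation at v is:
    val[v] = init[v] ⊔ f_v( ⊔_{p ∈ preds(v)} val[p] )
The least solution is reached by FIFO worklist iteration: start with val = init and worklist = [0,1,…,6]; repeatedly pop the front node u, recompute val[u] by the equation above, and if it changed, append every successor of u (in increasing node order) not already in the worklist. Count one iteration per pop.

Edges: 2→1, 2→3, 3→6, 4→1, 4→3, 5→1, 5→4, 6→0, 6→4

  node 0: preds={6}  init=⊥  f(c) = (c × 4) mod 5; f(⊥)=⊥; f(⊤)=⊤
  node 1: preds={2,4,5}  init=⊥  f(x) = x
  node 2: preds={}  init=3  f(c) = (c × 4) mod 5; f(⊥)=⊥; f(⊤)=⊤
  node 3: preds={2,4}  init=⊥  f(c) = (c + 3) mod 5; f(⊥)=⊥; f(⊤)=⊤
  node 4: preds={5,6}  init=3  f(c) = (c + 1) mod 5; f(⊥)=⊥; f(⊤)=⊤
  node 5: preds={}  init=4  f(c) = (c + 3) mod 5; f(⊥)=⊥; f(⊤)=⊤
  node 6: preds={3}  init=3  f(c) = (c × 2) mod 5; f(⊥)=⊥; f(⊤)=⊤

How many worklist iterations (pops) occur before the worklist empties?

Iteration log — 12 steps:
  step 1. node 0  ⊔preds=3  new=2  old=⊥  +wl: 
  step 2. node 1  ⊔preds=⊤  new=⊤  old=⊥  +wl: 
  step 3. node 2  ⊔preds=⊥  new=3  stable
  step 4. node 3  ⊔preds=3  new=1  old=⊥  +wl: 
  step 5. node 4  ⊔preds=⊤  new=⊤  old=3  +wl: 1,3
  step 6. node 5  ⊔preds=⊥  new=4  stable
  step 7. node 6  ⊔preds=1  new=⊤  old=3  +wl: 0,4
  step 8. node 1  ⊔preds=⊤  new=⊤  stable
  step 9. node 3  ⊔preds=⊤  new=⊤  old=1  +wl: 6
  step 10. node 0  ⊔preds=⊤  new=⊤  old=2  +wl: 
  step 11. node 4  ⊔preds=⊤  new=⊤  stable
  step 12. node 6  ⊔preds=⊤  new=⊤  stable

Least fixpoint reached:
  node 0: ⊤
  node 1: ⊤
  node 2: 3
  node 3: ⊤
  node 4: ⊤
  node 5: 4
  node 6: ⊤

12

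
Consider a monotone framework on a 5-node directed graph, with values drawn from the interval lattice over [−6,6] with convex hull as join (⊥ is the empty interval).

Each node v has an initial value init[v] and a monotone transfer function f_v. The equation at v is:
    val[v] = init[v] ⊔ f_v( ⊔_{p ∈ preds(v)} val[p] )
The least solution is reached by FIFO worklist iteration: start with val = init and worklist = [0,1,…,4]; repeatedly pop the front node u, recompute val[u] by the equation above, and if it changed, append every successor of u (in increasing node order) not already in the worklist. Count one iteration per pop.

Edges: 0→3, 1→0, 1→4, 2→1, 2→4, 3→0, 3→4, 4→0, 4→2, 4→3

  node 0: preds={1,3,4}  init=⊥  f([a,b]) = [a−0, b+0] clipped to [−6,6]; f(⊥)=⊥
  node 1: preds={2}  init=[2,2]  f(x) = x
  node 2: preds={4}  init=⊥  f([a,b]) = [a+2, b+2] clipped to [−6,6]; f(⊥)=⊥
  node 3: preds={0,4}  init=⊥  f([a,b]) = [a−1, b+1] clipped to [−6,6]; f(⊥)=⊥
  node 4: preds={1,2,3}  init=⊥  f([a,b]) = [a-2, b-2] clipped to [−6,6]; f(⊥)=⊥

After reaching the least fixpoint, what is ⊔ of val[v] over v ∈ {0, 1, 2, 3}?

[-6,6]

Trace (26 dequeues):
  [1] u=0 | in [2,2] | out [2,2] | prev ⊥ | push {}
  [2] u=1 | in ⊥ | out [2,2] | ==
  [3] u=2 | in ⊥ | out ⊥ | ==
  [4] u=3 | in [2,2] | out [1,3] | prev ⊥ | push {0}
  [5] u=4 | in [1,3] | out [-1,1] | prev ⊥ | push {2,3}
  [6] u=0 | in [-1,3] | out [-1,3] | prev [2,2] | push {}
  [7] u=2 | in [-1,1] | out [1,3] | prev ⊥ | push {1,4}
  [8] u=3 | in [-1,3] | out [-2,4] | prev [1,3] | push {0}
  [9] u=1 | in [1,3] | out [1,3] | prev [2,2] | push {}
  [10] u=4 | in [-2,4] | out [-4,2] | prev [-1,1] | push {2,3}
  [11] u=0 | in [-4,4] | out [-4,4] | prev [-1,3] | push {}
  [12] u=2 | in [-4,2] | out [-2,4] | prev [1,3] | push {1,4}
  [13] u=3 | in [-4,4] | out [-5,5] | prev [-2,4] | push {0}
  [14] u=1 | in [-2,4] | out [-2,4] | prev [1,3] | push {}
  [15] u=4 | in [-5,5] | out [-6,3] | prev [-4,2] | push {2,3}
  [16] u=0 | in [-6,5] | out [-6,5] | prev [-4,4] | push {}
  [17] u=2 | in [-6,3] | out [-4,5] | prev [-2,4] | push {1,4}
  [18] u=3 | in [-6,5] | out [-6,6] | prev [-5,5] | push {0}
  [19] u=1 | in [-4,5] | out [-4,5] | prev [-2,4] | push {}
  [20] u=4 | in [-6,6] | out [-6,4] | prev [-6,3] | push {2,3}
  [21] u=0 | in [-6,6] | out [-6,6] | prev [-6,5] | push {}
  [22] u=2 | in [-6,4] | out [-4,6] | prev [-4,5] | push {1,4}
  [23] u=3 | in [-6,6] | out [-6,6] | ==
  [24] u=1 | in [-4,6] | out [-4,6] | prev [-4,5] | push {0}
  [25] u=4 | in [-6,6] | out [-6,4] | ==
  [26] u=0 | in [-6,6] | out [-6,6] | ==

Converged values:
  [0] [-6,6]
  [1] [-4,6]
  [2] [-4,6]
  [3] [-6,6]
  [4] [-6,4]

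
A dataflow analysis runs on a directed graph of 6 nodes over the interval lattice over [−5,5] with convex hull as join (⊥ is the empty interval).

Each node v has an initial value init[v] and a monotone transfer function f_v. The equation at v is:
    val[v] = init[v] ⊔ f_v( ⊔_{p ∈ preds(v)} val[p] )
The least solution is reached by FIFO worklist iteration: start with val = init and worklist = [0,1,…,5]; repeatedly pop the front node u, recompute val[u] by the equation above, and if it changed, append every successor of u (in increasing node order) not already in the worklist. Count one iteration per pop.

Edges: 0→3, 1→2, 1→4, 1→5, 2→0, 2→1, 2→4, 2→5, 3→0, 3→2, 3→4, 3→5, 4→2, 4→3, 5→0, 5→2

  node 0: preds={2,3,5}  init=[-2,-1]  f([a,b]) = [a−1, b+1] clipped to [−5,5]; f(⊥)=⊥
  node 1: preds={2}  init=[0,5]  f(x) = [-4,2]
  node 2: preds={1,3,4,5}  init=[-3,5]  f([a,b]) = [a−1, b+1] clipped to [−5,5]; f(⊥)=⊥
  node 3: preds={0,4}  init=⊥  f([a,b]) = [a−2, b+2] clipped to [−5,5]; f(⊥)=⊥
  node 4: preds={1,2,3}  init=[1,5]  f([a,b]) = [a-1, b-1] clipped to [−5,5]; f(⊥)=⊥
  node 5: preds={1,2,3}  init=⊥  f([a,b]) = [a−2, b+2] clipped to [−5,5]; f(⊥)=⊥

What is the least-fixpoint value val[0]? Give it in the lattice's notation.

Trace (10 dequeues):
  [1] u=0 | in [-3,5] | out [-4,5] | prev [-2,-1] | push {}
  [2] u=1 | in [-3,5] | out [-4,5] | prev [0,5] | push {}
  [3] u=2 | in [-4,5] | out [-5,5] | prev [-3,5] | push {0,1}
  [4] u=3 | in [-4,5] | out [-5,5] | prev ⊥ | push {2}
  [5] u=4 | in [-5,5] | out [-5,5] | prev [1,5] | push {3}
  [6] u=5 | in [-5,5] | out [-5,5] | prev ⊥ | push {}
  [7] u=0 | in [-5,5] | out [-5,5] | prev [-4,5] | push {}
  [8] u=1 | in [-5,5] | out [-4,5] | ==
  [9] u=2 | in [-5,5] | out [-5,5] | ==
  [10] u=3 | in [-5,5] | out [-5,5] | ==

Converged values:
  [0] [-5,5]
  [1] [-4,5]
  [2] [-5,5]
  [3] [-5,5]
  [4] [-5,5]
  [5] [-5,5]

[-5,5]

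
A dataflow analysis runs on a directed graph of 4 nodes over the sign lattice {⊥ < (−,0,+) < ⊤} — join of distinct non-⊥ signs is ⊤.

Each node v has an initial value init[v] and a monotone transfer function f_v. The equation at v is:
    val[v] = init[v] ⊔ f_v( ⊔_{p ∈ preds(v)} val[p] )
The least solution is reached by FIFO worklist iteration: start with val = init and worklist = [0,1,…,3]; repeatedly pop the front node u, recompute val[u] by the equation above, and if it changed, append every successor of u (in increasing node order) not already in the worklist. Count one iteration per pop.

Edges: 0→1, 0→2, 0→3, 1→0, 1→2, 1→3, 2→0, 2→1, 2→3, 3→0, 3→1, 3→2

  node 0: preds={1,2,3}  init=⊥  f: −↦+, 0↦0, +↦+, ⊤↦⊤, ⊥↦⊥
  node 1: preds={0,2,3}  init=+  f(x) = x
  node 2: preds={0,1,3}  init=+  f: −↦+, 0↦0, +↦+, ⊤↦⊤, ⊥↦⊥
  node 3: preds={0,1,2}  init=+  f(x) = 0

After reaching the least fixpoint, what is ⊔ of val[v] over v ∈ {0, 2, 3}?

Iteration log — 10 steps:
  step 1. node 0  ⊔preds=+  new=+  old=⊥  +wl: 
  step 2. node 1  ⊔preds=+  new=+  stable
  step 3. node 2  ⊔preds=+  new=+  stable
  step 4. node 3  ⊔preds=+  new=⊤  old=+  +wl: 0,1,2
  step 5. node 0  ⊔preds=⊤  new=⊤  old=+  +wl: 3
  step 6. node 1  ⊔preds=⊤  new=⊤  old=+  +wl: 0
  step 7. node 2  ⊔preds=⊤  new=⊤  old=+  +wl: 1
  step 8. node 3  ⊔preds=⊤  new=⊤  stable
  step 9. node 0  ⊔preds=⊤  new=⊤  stable
  step 10. node 1  ⊔preds=⊤  new=⊤  stable

Least fixpoint reached:
  node 0: ⊤
  node 1: ⊤
  node 2: ⊤
  node 3: ⊤

⊤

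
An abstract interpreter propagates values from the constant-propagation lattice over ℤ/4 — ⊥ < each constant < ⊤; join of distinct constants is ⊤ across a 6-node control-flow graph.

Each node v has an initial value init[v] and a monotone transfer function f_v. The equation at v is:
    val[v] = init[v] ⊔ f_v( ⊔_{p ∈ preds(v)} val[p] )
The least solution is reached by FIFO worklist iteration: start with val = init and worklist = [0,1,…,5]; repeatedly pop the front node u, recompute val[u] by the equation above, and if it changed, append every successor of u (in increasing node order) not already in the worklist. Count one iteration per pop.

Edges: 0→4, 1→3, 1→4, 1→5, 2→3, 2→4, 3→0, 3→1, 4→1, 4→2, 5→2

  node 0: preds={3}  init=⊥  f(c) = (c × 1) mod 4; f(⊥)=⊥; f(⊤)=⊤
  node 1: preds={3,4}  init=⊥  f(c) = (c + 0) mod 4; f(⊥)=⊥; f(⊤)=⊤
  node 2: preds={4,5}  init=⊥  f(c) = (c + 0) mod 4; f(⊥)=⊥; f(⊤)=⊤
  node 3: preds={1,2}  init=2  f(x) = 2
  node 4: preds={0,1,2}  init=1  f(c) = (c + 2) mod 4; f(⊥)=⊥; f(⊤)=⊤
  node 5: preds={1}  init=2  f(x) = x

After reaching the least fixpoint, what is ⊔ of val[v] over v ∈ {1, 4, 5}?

Trace (8 dequeues):
  [1] u=0 | in 2 | out 2 | prev ⊥ | push {}
  [2] u=1 | in ⊤ | out ⊤ | prev ⊥ | push {}
  [3] u=2 | in ⊤ | out ⊤ | prev ⊥ | push {}
  [4] u=3 | in ⊤ | out 2 | ==
  [5] u=4 | in ⊤ | out ⊤ | prev 1 | push {1,2}
  [6] u=5 | in ⊤ | out ⊤ | prev 2 | push {}
  [7] u=1 | in ⊤ | out ⊤ | ==
  [8] u=2 | in ⊤ | out ⊤ | ==

Converged values:
  [0] 2
  [1] ⊤
  [2] ⊤
  [3] 2
  [4] ⊤
  [5] ⊤

⊤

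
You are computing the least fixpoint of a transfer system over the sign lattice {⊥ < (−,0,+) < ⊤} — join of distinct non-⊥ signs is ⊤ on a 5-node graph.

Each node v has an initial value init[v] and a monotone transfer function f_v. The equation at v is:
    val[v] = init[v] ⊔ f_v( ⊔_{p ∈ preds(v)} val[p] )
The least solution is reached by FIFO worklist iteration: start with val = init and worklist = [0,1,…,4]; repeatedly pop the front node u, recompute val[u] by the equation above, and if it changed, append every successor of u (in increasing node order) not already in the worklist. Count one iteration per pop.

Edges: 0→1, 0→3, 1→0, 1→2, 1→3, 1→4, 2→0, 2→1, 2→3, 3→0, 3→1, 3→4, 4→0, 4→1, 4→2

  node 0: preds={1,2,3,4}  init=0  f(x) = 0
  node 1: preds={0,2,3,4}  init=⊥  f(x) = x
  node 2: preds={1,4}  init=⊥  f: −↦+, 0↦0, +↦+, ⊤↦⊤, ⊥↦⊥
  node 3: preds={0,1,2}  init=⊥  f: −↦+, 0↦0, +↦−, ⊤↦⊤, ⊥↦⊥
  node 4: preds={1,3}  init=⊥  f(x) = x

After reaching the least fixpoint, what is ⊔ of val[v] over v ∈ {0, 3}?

0

Iteration log — 8 steps:
  step 1. node 0  ⊔preds=⊥  new=0  stable
  step 2. node 1  ⊔preds=0  new=0  old=⊥  +wl: 0
  step 3. node 2  ⊔preds=0  new=0  old=⊥  +wl: 1
  step 4. node 3  ⊔preds=0  new=0  old=⊥  +wl: 
  step 5. node 4  ⊔preds=0  new=0  old=⊥  +wl: 2
  step 6. node 0  ⊔preds=0  new=0  stable
  step 7. node 1  ⊔preds=0  new=0  stable
  step 8. node 2  ⊔preds=0  new=0  stable

Least fixpoint reached:
  node 0: 0
  node 1: 0
  node 2: 0
  node 3: 0
  node 4: 0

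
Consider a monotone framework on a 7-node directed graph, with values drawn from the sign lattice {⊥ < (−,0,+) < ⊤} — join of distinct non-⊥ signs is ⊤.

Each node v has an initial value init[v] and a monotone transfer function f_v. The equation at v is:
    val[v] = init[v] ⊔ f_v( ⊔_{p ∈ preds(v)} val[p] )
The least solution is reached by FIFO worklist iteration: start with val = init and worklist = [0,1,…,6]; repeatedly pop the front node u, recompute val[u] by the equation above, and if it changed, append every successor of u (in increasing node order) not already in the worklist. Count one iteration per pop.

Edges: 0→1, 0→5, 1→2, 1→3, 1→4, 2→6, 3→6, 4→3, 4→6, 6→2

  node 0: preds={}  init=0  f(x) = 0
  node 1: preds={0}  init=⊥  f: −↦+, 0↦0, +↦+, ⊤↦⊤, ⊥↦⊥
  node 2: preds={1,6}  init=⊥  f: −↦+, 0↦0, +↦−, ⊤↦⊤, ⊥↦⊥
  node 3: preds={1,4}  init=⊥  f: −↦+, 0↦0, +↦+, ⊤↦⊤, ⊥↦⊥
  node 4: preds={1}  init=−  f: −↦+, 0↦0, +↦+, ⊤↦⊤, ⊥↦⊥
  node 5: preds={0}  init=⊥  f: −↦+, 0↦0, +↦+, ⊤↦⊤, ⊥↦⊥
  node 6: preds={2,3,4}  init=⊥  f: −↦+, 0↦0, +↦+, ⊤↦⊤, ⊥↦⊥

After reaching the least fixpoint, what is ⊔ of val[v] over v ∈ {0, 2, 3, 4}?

⊤

Trace (10 dequeues):
  [1] u=0 | in ⊥ | out 0 | ==
  [2] u=1 | in 0 | out 0 | prev ⊥ | push {}
  [3] u=2 | in 0 | out 0 | prev ⊥ | push {}
  [4] u=3 | in ⊤ | out ⊤ | prev ⊥ | push {}
  [5] u=4 | in 0 | out ⊤ | prev − | push {3}
  [6] u=5 | in 0 | out 0 | prev ⊥ | push {}
  [7] u=6 | in ⊤ | out ⊤ | prev ⊥ | push {2}
  [8] u=3 | in ⊤ | out ⊤ | ==
  [9] u=2 | in ⊤ | out ⊤ | prev 0 | push {6}
  [10] u=6 | in ⊤ | out ⊤ | ==

Converged values:
  [0] 0
  [1] 0
  [2] ⊤
  [3] ⊤
  [4] ⊤
  [5] 0
  [6] ⊤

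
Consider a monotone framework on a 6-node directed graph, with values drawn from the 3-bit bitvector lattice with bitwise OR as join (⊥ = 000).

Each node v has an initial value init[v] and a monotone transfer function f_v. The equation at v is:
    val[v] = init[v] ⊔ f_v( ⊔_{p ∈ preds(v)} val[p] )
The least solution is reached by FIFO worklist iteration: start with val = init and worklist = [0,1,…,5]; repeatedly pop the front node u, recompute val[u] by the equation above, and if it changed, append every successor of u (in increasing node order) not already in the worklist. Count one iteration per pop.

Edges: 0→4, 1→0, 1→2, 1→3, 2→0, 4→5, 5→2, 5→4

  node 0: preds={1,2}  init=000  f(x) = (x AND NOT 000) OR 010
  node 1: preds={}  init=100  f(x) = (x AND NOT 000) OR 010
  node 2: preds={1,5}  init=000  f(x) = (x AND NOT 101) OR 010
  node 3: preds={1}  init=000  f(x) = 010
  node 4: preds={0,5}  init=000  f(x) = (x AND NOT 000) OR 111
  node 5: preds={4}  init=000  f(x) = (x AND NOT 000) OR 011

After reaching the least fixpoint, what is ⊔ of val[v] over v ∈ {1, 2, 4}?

111

Iteration log — 9 steps:
  step 1. node 0  ⊔preds=100  new=110  old=000  +wl: 
  step 2. node 1  ⊔preds=000  new=110  old=100  +wl: 0
  step 3. node 2  ⊔preds=110  new=010  old=000  +wl: 
  step 4. node 3  ⊔preds=110  new=010  old=000  +wl: 
  step 5. node 4  ⊔preds=110  new=111  old=000  +wl: 
  step 6. node 5  ⊔preds=111  new=111  old=000  +wl: 2,4
  step 7. node 0  ⊔preds=110  new=110  stable
  step 8. node 2  ⊔preds=111  new=010  stable
  step 9. node 4  ⊔preds=111  new=111  stable

Least fixpoint reached:
  node 0: 110
  node 1: 110
  node 2: 010
  node 3: 010
  node 4: 111
  node 5: 111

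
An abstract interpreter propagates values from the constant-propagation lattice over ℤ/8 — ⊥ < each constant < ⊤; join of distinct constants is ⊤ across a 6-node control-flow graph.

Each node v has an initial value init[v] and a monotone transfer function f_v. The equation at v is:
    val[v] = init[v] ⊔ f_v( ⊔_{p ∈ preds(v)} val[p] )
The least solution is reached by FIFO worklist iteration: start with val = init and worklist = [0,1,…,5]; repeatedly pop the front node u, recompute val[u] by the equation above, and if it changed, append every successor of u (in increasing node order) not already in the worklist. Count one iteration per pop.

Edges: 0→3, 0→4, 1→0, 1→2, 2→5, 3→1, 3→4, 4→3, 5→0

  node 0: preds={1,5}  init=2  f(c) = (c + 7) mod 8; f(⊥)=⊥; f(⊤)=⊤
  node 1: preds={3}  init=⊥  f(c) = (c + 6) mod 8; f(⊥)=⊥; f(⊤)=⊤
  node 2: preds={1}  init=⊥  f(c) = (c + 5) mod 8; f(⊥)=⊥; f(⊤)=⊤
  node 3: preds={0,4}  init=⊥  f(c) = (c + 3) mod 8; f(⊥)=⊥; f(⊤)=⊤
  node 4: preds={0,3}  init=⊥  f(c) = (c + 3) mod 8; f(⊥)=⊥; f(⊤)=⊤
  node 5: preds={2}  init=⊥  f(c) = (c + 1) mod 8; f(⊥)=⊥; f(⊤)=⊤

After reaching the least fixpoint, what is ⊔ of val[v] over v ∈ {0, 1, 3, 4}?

⊤

Trace (19 dequeues):
  [1] u=0 | in ⊥ | out 2 | ==
  [2] u=1 | in ⊥ | out ⊥ | ==
  [3] u=2 | in ⊥ | out ⊥ | ==
  [4] u=3 | in 2 | out 5 | prev ⊥ | push {1}
  [5] u=4 | in ⊤ | out ⊤ | prev ⊥ | push {3}
  [6] u=5 | in ⊥ | out ⊥ | ==
  [7] u=1 | in 5 | out 3 | prev ⊥ | push {0,2}
  [8] u=3 | in ⊤ | out ⊤ | prev 5 | push {1,4}
  [9] u=0 | in 3 | out 2 | ==
  [10] u=2 | in 3 | out 0 | prev ⊥ | push {5}
  [11] u=1 | in ⊤ | out ⊤ | prev 3 | push {0,2}
  [12] u=4 | in ⊤ | out ⊤ | ==
  [13] u=5 | in 0 | out 1 | prev ⊥ | push {}
  [14] u=0 | in ⊤ | out ⊤ | prev 2 | push {3,4}
  [15] u=2 | in ⊤ | out ⊤ | prev 0 | push {5}
  [16] u=3 | in ⊤ | out ⊤ | ==
  [17] u=4 | in ⊤ | out ⊤ | ==
  [18] u=5 | in ⊤ | out ⊤ | prev 1 | push {0}
  [19] u=0 | in ⊤ | out ⊤ | ==

Converged values:
  [0] ⊤
  [1] ⊤
  [2] ⊤
  [3] ⊤
  [4] ⊤
  [5] ⊤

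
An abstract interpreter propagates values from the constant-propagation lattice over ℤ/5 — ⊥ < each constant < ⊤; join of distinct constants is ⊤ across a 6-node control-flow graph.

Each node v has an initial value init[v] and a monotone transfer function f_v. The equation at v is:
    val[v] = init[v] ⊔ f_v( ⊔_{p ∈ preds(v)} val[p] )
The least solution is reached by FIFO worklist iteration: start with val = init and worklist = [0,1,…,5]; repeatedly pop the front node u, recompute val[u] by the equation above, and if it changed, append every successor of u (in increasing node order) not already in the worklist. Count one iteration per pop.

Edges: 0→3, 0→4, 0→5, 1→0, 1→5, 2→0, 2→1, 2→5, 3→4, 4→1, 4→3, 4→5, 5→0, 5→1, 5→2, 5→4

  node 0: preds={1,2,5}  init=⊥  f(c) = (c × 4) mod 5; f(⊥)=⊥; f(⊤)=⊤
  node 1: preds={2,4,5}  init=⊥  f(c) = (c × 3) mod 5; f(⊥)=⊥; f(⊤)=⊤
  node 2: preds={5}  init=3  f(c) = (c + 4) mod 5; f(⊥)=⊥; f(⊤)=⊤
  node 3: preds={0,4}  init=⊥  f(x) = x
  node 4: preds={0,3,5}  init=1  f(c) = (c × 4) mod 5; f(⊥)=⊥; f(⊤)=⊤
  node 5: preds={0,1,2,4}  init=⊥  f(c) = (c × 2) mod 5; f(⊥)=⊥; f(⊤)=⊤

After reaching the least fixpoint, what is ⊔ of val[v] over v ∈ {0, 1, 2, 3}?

Worklist (14 pops):
  #1 pop 0: in=3 → 2 (was ⊥); enqueue []
  #2 pop 1: in=⊤ → ⊤ (was ⊥); enqueue [0]
  #3 pop 2: in=⊥ → 3 (no change)
  #4 pop 3: in=⊤ → ⊤ (was ⊥); enqueue []
  #5 pop 4: in=⊤ → ⊤ (was 1); enqueue [1,3]
  #6 pop 5: in=⊤ → ⊤ (was ⊥); enqueue [2,4]
  #7 pop 0: in=⊤ → ⊤ (was 2); enqueue [5]
  #8 pop 1: in=⊤ → ⊤ (no change)
  #9 pop 3: in=⊤ → ⊤ (no change)
  #10 pop 2: in=⊤ → ⊤ (was 3); enqueue [0,1]
  #11 pop 4: in=⊤ → ⊤ (no change)
  #12 pop 5: in=⊤ → ⊤ (no change)
  #13 pop 0: in=⊤ → ⊤ (no change)
  #14 pop 1: in=⊤ → ⊤ (no change)

Fixpoint:
  val[0] = ⊤
  val[1] = ⊤
  val[2] = ⊤
  val[3] = ⊤
  val[4] = ⊤
  val[5] = ⊤

⊤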